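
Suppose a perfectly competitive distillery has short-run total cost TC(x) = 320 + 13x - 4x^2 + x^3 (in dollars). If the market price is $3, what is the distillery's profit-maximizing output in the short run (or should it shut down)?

Shut down

Strip out fixed cost: VC = 13x - 4x^2 + x^3. Then AVC = 13 - 4x + x^2 and MC = 13 - 8x + 3x^2.
AVC hits its minimum where MC = AVC, at x = 2, giving min AVC = 13 - 4·2 + 2^2 = $9.
P = $3 lies below min AVC = $9; no output level covers variable cost.
Shutting down limits the loss to fixed cost, $320.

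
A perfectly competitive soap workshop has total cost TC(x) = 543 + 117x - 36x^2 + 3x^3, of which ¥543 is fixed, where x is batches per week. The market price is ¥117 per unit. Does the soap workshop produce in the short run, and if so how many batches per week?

From TC, MC = TC'(x) = 117 - 72x + 9x^2 and AVC = VC/x = 117 - 36x + 3x^2.
AVC hits its minimum where MC = AVC, at x = 6, giving min AVC = 117 - 36·6 + 3·6^2 = ¥9.
P = ¥117 exceeds min AVC = ¥9, so the firm stays open.
Solving P = MC: -72x + 9x^2 = 0 ⇒ x = 0 or 8. On the upward-sloping branch, x* = 8.
Check: AVC at x = 8 is ¥21 ≤ P, so revenue covers variable cost.
Profit = P·x − TC = 117·8 − 711 = ¥225.

Produce at x = 8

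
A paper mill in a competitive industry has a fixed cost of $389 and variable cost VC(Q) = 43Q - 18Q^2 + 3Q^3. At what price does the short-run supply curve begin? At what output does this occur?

$16 per unit, at Q = 3

The firm shuts down when price falls below the minimum of average variable cost. AVC = VC/Q = 43 - 18Q + 3Q^2.
dAVC/dQ = -18 + 6Q = 0 gives Q = 3. min AVC = 43 - 18·3 + 3·3^2 = 16.
For P < $16 the firm produces nothing.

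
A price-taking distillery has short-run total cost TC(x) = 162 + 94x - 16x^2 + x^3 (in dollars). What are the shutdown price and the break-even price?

Shutdown price = $30; break-even price = $49

AVC = 94 - 16x + x^2; minimized at x = 8, giving min AVC = $30. That is the shutdown price.
ATC = 162/x + 94 - 16x + x^2. Setting dATC/dx = −162/x^2 − 16 + 2x = 0 gives x = 9 (since 2·9^3 − 16·9^2 = 162).
min ATC = 162/9 + 94 − 16·9 + 9^2 = $49. That is the break-even price.
For $30 ≤ P < $49 the firm produces at a loss; below $30 it shuts down.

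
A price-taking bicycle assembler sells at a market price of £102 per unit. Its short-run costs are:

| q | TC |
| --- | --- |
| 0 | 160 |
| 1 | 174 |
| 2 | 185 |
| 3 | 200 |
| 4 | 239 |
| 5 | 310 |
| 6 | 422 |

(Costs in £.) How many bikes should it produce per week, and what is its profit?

Tabulate TR − TC: q=0: -160; q=1: -72; q=2: 19; q=3: 106; q=4: 169; q=5: 200; q=6: 190.
Profit is maximized at q = 5. AVC there is 150/5 = £30 ≤ P, so producing beats shutting down (which would give -£160).

q = 5; profit = £200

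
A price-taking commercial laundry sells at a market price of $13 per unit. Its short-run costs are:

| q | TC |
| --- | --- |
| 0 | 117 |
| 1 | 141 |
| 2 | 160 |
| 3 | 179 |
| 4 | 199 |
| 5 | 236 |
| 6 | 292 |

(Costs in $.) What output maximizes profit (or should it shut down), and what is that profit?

Tabulate TR − TC: q=0: -117; q=1: -128; q=2: -134; q=3: -140; q=4: -147; q=5: -171; q=6: -214.
Profit is highest at q = 0. Equivalently, the lowest AVC in the table is 82/4 ≈ $20.50 at q = 4, and P = $13 falls below it — price never covers variable cost, so the firm shuts down and loses only its fixed cost.

q = 0 (shut down); profit = -$117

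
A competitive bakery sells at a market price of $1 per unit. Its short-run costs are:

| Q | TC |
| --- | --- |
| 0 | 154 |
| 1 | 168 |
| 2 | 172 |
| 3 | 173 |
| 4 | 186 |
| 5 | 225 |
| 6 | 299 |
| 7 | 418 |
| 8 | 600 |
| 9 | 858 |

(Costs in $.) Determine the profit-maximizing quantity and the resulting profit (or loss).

Profit at each row (π = 1Q − TC): Q=0: -154; Q=1: -167; Q=2: -170; Q=3: -170; Q=4: -182; Q=5: -220; Q=6: -293; Q=7: -411; Q=8: -592; Q=9: -849.
Profit is highest at Q = 0. Equivalently, the lowest AVC in the table is 19/3 ≈ $6.33 at Q = 3, and P = $1 falls below it — price never covers variable cost, so the firm shuts down and loses only its fixed cost.

Q = 0 (shut down); profit = -$154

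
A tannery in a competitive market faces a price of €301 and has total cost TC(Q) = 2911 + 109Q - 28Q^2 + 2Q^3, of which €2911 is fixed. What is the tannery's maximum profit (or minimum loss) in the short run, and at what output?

Profit = -€31 at Q = 12

AVC = 109 - 28Q + 2Q^2; min AVC = €11 at Q = 7. Since P = €301 ≥ min AVC, the firm produces.
MC = 109 - 56Q + 6Q^2. Setting P = MC and taking the root on the rising branch gives Q* = 12.
TR = 301·12 = 3612. TC = 2911 + 732 = 3643. Profit = 3612 − 3643 = -€31.
By producing, the firm covers all variable cost plus €2880 of fixed cost; shutting down would lose the full €2911.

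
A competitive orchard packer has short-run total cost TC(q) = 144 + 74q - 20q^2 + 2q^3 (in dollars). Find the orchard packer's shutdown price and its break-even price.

Shutdown price = min AVC. AVC = 74 - 20q + 2q^2, with vertex at q = 5 and minimum $24.
ATC = 144/q + 74 - 20q + 2q^2. Setting dATC/dq = −144/q^2 − 20 + 4q = 0 gives q = 6 (since 4·6^3 − 20·6^2 = 144).
min ATC = 144/6 + 74 − 20·6 + 2·6^2 = $50. That is the break-even price.
For $24 ≤ P < $50 the firm produces at a loss; below $24 it shuts down.

Shutdown price = $24; break-even price = $50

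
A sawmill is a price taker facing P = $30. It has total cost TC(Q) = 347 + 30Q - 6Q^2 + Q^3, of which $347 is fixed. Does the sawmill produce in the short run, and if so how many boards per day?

Strip out fixed cost: VC = 30Q - 6Q^2 + Q^3. Then AVC = 30 - 6Q + Q^2 and MC = 30 - 12Q + 3Q^2.
The AVC parabola has its vertex at Q = 6/2 = 3, where AVC = 30 - 6·3 + 3^2 = $21.
P = $30 exceeds min AVC = $21, so the firm stays open.
Set P = MC: 30 = 30 - 12Q + 3Q^2 → -12Q + 3Q^2 = 0. The roots are Q = 0 and Q = 4; the profit-maximizing output is on the rising part of MC, so Q* = 4.
Check: AVC at Q = 4 is $22 ≤ P, so revenue covers variable cost.
Profit = P·Q − TC = 30·4 − 435 = -$315, a loss, but smaller than the $347 fixed cost the firm would lose by shutting down.

Produce at Q = 4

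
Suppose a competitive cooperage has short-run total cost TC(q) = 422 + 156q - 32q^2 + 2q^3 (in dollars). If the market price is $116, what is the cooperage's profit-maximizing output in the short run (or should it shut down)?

Produce at q = 10

From TC, MC = TC'(q) = 156 - 64q + 6q^2 and AVC = VC/q = 156 - 32q + 2q^2.
AVC hits its minimum where MC = AVC, at q = 8, giving min AVC = 156 - 32·8 + 2·8^2 = $28.
Because $116 ≥ $28, revenue can cover variable cost; the firm operates.
P = MC gives 40 - 64q + 6q^2 = 0, with roots 2/3 and 10. Take the larger (rising MC): q* = 10.
Check: AVC at q = 10 is $36 ≤ P, so revenue covers variable cost.
Profit = P·q − TC = 116·10 − 782 = $378.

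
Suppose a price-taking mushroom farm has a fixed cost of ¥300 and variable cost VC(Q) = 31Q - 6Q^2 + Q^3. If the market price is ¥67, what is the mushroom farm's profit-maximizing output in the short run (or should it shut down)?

Variable cost is VC = 31Q - 6Q^2 + Q^3, so AVC = VC/Q = 31 - 6Q + Q^2 and MC = dTC/dQ = 31 - 12Q + 3Q^2.
AVC hits its minimum where MC = AVC, at Q = 3, giving min AVC = 31 - 6·3 + 3^2 = ¥22.
Since P = ¥67 ≥ min AVC = ¥22, price covers variable cost and the firm should produce.
Set P = MC: 67 = 31 - 12Q + 3Q^2 → -36 - 12Q + 3Q^2 = 0. The roots are Q = -2 and Q = 6; the profit-maximizing output is on the rising part of MC, so Q* = 6.
Check: AVC at Q = 6 is ¥31 ≤ P, so revenue covers variable cost.
Profit = P·Q − TC = 67·6 − 486 = -¥84, a loss, but smaller than the ¥300 fixed cost the firm would lose by shutting down.

Produce at Q = 6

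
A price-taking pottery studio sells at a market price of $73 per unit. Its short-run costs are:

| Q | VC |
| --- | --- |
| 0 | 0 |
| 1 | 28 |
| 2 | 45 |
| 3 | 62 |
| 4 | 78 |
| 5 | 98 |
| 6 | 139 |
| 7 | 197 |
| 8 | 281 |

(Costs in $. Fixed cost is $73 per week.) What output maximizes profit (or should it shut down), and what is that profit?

Q = 7; profit = $241

Compute π = P·Q − TC at each output: Q=0: -73; Q=1: -28; Q=2: 28; Q=3: 84; Q=4: 141; Q=5: 194; Q=6: 226; Q=7: 241; Q=8: 230.
Profit is maximized at Q = 7. AVC there is 197/7 = $28.14 ≤ P, so producing beats shutting down (which would give -$73).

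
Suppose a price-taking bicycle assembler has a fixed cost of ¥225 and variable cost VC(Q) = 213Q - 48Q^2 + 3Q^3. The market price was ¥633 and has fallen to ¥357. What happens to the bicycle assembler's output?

MC = 213 - 96Q + 9Q^2; the shutdown threshold is min AVC = ¥21 (at Q = 8).
With P = ¥633 above the shutdown price, P = MC gives Q = 14.
At P = ¥357 ≥ min AVC, set P = MC: Q = 12. The firm stays open but cuts output.

Output falls from 14 to 12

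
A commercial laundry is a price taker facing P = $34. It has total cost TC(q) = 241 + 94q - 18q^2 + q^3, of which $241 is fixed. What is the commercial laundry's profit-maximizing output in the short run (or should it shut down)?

From TC, MC = TC'(q) = 94 - 36q + 3q^2 and AVC = VC/q = 94 - 18q + q^2.
The AVC parabola has its vertex at q = 18/2 = 9, where AVC = 94 - 18·9 + 9^2 = $13.
Because $34 ≥ $13, revenue can cover variable cost; the firm operates.
Set P = MC: 34 = 94 - 36q + 3q^2 → 60 - 36q + 3q^2 = 0. The roots are q = 2 and q = 10; the profit-maximizing output is on the rising part of MC, so q* = 10.
Check: AVC at q = 10 is $14 ≤ P, so revenue covers variable cost.
Profit = P·q − TC = 34·10 − 381 = -$41, a loss, but smaller than the $241 fixed cost the firm would lose by shutting down.

Produce at q = 10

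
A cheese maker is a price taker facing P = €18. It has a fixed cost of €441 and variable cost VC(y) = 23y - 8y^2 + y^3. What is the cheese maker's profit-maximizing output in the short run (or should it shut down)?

From TC, MC = TC'(y) = 23 - 16y + 3y^2 and AVC = VC/y = 23 - 8y + y^2.
AVC is minimized where dAVC/dy = -8 + 2y = 0, at y = 4; min AVC = 23 - 8·4 + 4^2 = €7.
Because €18 ≥ €7, revenue can cover variable cost; the firm operates.
Set P = MC: 18 = 23 - 16y + 3y^2 → 5 - 16y + 3y^2 = 0. The roots are y = 1/3 and y = 5; the profit-maximizing output is on the rising part of MC, so y* = 5.
Check: AVC at y = 5 is €8 ≤ P, so revenue covers variable cost.
Profit = P·y − TC = 18·5 − 481 = -€391, a loss, but smaller than the €441 fixed cost the firm would lose by shutting down.

Produce at y = 5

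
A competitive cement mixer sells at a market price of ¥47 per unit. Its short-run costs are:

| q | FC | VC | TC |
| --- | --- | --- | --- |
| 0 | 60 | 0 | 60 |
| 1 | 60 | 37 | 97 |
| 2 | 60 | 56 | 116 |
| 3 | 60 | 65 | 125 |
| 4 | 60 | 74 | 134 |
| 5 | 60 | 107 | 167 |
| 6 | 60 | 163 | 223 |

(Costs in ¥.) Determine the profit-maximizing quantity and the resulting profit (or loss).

q = 5; profit = ¥68

Tabulate TR − TC: q=0: -60; q=1: -50; q=2: -22; q=3: 16; q=4: 54; q=5: 68; q=6: 59.
Profit is maximized at q = 5. AVC there is 107/5 = ¥21.40 ≤ P, so producing beats shutting down (which would give -¥60).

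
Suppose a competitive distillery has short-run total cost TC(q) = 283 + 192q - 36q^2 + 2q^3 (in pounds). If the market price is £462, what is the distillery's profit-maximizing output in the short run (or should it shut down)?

Produce at q = 15

From TC, MC = TC'(q) = 192 - 72q + 6q^2 and AVC = VC/q = 192 - 36q + 2q^2.
The AVC parabola has its vertex at q = 36/4 = 9, where AVC = 192 - 36·9 + 2·9^2 = £30.
Because £462 ≥ £30, revenue can cover variable cost; the firm operates.
Solving P = MC: -270 - 72q + 6q^2 = 0 ⇒ q = -3 or 15. On the upward-sloping branch, q* = 15.
Check: AVC at q = 15 is £102 ≤ P, so revenue covers variable cost.
Profit = P·q − TC = 462·15 − 1813 = £5117.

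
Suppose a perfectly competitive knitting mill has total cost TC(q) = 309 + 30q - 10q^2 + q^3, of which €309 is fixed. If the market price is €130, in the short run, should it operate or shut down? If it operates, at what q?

Strip out fixed cost: VC = 30q - 10q^2 + q^3. Then AVC = 30 - 10q + q^2 and MC = 30 - 20q + 3q^2.
AVC hits its minimum where MC = AVC, at q = 5, giving min AVC = 30 - 10·5 + 5^2 = €5.
Because €130 ≥ €5, revenue can cover variable cost; the firm operates.
Set P = MC: 130 = 30 - 20q + 3q^2 → -100 - 20q + 3q^2 = 0. The roots are q = -10/3 and q = 10; the profit-maximizing output is on the rising part of MC, so q* = 10.
Check: AVC at q = 10 is €30 ≤ P, so revenue covers variable cost.
Profit = P·q − TC = 130·10 − 609 = €691.

Produce at q = 10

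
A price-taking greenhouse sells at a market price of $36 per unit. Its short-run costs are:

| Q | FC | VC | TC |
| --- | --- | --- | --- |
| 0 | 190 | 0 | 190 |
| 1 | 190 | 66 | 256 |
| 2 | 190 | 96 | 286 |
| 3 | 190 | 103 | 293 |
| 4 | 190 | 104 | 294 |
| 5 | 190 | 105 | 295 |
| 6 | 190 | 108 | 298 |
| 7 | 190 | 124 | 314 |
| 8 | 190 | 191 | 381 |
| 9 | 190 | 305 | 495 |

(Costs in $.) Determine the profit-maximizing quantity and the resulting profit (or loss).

Tabulate TR − TC: Q=0: -190; Q=1: -220; Q=2: -214; Q=3: -185; Q=4: -150; Q=5: -115; Q=6: -82; Q=7: -62; Q=8: -93; Q=9: -171.
Profit is maximized at Q = 7. AVC there is 124/7 = $17.71 ≤ P, so producing beats shutting down (which would give -$190).

Q = 7; profit = -$62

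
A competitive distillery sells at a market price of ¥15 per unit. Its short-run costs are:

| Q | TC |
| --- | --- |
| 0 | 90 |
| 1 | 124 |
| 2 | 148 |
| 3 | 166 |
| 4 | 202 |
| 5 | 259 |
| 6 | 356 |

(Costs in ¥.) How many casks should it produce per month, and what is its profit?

Tabulate TR − TC: Q=0: -90; Q=1: -109; Q=2: -118; Q=3: -121; Q=4: -142; Q=5: -184; Q=6: -266.
Profit is highest at Q = 0. Equivalently, the lowest AVC in the table is 76/3 ≈ ¥25.33 at Q = 3, and P = ¥15 falls below it — price never covers variable cost, so the firm shuts down and loses only its fixed cost.

Q = 0 (shut down); profit = -¥90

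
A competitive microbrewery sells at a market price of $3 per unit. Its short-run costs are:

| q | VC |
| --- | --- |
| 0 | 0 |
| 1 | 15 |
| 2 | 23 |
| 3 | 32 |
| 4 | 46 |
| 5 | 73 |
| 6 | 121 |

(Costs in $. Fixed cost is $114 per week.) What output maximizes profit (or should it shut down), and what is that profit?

q = 0 (shut down); profit = -$114

Compute π = P·q − TC at each output: q=0: -114; q=1: -126; q=2: -131; q=3: -137; q=4: -148; q=5: -172; q=6: -217.
Profit is highest at q = 0. Equivalently, the lowest AVC in the table is 32/3 ≈ $10.67 at q = 3, and P = $3 falls below it — price never covers variable cost, so the firm shuts down and loses only its fixed cost.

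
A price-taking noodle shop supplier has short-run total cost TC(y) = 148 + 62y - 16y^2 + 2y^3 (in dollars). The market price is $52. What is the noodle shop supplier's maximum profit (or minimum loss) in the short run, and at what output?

AVC = 62 - 16y + 2y^2 has its minimum $30 at y = 4; price $52 clears that bar, so the firm operates.
MC = 62 - 32y + 6y^2. Setting P = MC and taking the root on the rising branch gives y* = 5.
TR = 52·5 = 260. TC = 148 + 160 = 308. Profit = 260 − 308 = -$48.
That loss of $48 beats the $148 the firm would lose by shutting down; producing recovers $100 of fixed cost.

Profit = -$48 at y = 5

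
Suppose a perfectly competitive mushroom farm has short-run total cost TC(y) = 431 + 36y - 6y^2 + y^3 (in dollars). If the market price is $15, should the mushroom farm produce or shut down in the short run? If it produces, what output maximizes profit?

Shut down

Variable cost is VC = 36y - 6y^2 + y^3, so AVC = VC/y = 36 - 6y + y^2 and MC = dTC/dy = 36 - 12y + 3y^2.
The AVC parabola has its vertex at y = 6/2 = 3, where AVC = 36 - 6·3 + 3^2 = $27.
With P < min AVC ($15 < $27), every unit sold adds to the loss.
Best response: produce nothing and absorb the $431 fixed cost.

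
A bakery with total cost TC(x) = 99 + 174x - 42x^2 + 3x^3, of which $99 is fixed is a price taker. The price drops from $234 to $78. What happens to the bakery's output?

MC = 174 - 84x + 9x^2; the shutdown threshold is min AVC = $27 (at x = 7).
With P = $234 above the shutdown price, P = MC gives x = 10.
At P = $78 ≥ min AVC, set P = MC: x = 8. The firm stays open but cuts output.

Output falls from 10 to 8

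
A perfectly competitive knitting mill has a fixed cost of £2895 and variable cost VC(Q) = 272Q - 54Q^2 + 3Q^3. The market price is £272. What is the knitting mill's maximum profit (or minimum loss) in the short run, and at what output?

AVC = 272 - 54Q + 3Q^2 has its minimum £29 at Q = 9; price £272 clears that bar, so the firm operates.
MC = 272 - 108Q + 9Q^2. Setting P = MC and taking the root on the rising branch gives Q* = 12.
TR = 272·12 = 3264. TC = 2895 + 672 = 3567. Profit = 3264 − 3567 = -£303.
That loss of £303 beats the £2895 the firm would lose by shutting down; producing recovers £2592 of fixed cost.

Profit = -£303 at Q = 12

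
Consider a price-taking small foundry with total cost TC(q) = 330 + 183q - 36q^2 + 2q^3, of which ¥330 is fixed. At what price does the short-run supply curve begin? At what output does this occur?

Short-run supply begins at min AVC. From VC = 183q - 36q^2 + 2q^3, AVC = 183 - 36q + 2q^2.
At the minimum of AVC, MC = AVC. MC = 183 - 72q + 6q^2; setting MC = AVC gives 4q^2 - 36q = 0, so q = 9. min AVC = 21.
For P < ¥21 the firm produces nothing.

¥21 per unit, at q = 9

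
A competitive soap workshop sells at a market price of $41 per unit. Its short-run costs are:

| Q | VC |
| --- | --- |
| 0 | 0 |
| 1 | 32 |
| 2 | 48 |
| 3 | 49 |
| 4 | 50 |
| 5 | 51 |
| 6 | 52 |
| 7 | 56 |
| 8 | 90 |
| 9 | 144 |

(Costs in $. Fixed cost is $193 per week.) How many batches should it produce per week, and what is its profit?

Q = 8; profit = $45

Tabulate TR − TC: Q=0: -193; Q=1: -184; Q=2: -159; Q=3: -119; Q=4: -79; Q=5: -39; Q=6: 1; Q=7: 38; Q=8: 45; Q=9: 32.
Profit is maximized at Q = 8. AVC there is 90/8 = $11.25 ≤ P, so producing beats shutting down (which would give -$193).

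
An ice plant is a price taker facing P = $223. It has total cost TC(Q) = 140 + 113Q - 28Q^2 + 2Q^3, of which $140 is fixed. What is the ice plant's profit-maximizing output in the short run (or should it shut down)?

Produce at Q = 11

Variable cost is VC = 113Q - 28Q^2 + 2Q^3, so AVC = VC/Q = 113 - 28Q + 2Q^2 and MC = dTC/dQ = 113 - 56Q + 6Q^2.
AVC hits its minimum where MC = AVC, at Q = 7, giving min AVC = 113 - 28·7 + 2·7^2 = $15.
P = $223 exceeds min AVC = $15, so the firm stays open.
P = MC gives -110 - 56Q + 6Q^2 = 0, with roots -5/3 and 11. Take the larger (rising MC): Q* = 11.
Check: AVC at Q = 11 is $47 ≤ P, so revenue covers variable cost.
Profit = P·Q − TC = 223·11 − 657 = $1796.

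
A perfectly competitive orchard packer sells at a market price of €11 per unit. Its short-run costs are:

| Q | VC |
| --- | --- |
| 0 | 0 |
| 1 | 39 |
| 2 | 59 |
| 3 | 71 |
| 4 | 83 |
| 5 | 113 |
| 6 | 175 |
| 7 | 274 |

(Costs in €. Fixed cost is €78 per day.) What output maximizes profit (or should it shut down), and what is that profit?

Q = 0 (shut down); profit = -€78

Tabulate TR − TC: Q=0: -78; Q=1: -106; Q=2: -115; Q=3: -116; Q=4: -117; Q=5: -136; Q=6: -187; Q=7: -275.
Profit is highest at Q = 0. Equivalently, the lowest AVC in the table is 83/4 ≈ €20.75 at Q = 4, and P = €11 falls below it — price never covers variable cost, so the firm shuts down and loses only its fixed cost.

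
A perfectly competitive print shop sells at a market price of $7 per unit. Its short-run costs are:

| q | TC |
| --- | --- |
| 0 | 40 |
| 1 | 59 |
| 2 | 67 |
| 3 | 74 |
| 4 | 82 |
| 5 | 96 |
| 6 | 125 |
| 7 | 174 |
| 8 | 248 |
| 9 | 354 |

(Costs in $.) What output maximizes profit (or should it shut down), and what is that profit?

Tabulate TR − TC: q=0: -40; q=1: -52; q=2: -53; q=3: -53; q=4: -54; q=5: -61; q=6: -83; q=7: -125; q=8: -192; q=9: -291.
Profit is highest at q = 0. Equivalently, the lowest AVC in the table is 42/4 ≈ $10.50 at q = 4, and P = $7 falls below it — price never covers variable cost, so the firm shuts down and loses only its fixed cost.

q = 0 (shut down); profit = -$40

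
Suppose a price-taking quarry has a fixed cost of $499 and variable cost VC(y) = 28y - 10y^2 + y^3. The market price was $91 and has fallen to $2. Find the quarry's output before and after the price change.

MC = 28 - 20y + 3y^2; the shutdown threshold is min AVC = $3 (at y = 5).
At P = $91 ≥ min AVC, set P = MC on the rising branch: y = 9.
At P = $2 < min AVC = $3, price no longer covers variable cost at any output, so the firm shuts down: y = 0.

Output falls from 9 to 0 (the firm shuts down)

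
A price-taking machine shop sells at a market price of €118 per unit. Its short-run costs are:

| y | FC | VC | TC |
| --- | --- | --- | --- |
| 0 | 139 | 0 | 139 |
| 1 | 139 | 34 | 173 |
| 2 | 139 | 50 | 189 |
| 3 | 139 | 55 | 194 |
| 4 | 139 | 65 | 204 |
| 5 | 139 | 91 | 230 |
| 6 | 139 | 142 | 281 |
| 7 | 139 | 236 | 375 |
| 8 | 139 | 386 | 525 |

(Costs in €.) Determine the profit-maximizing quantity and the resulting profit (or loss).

Profit at each row (π = 118y − TC): y=0: -139; y=1: -55; y=2: 47; y=3: 160; y=4: 268; y=5: 360; y=6: 427; y=7: 451; y=8: 419.
Profit is maximized at y = 7. AVC there is 236/7 = €33.71 ≤ P, so producing beats shutting down (which would give -€139).

y = 7; profit = €451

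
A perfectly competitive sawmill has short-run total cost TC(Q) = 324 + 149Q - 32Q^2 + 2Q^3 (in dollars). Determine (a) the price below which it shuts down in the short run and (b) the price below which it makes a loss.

Shutdown price = $21; break-even price = $59

Shutdown price = min AVC. AVC = 149 - 32Q + 2Q^2, with vertex at Q = 8 and minimum $21.
ATC = 324/Q + 149 - 32Q + 2Q^2. Setting dATC/dQ = −324/Q^2 − 32 + 4Q = 0 gives Q = 9 (since 4·9^3 − 32·9^2 = 324).
min ATC = 324/9 + 149 − 32·9 + 2·9^2 = $59. That is the break-even price.
Between these two prices the firm operates at a loss; above $59 it earns a profit.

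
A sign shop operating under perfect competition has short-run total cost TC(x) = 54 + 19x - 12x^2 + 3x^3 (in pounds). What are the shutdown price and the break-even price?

AVC = 19 - 12x + 3x^2; minimized at x = 2, giving min AVC = £7. That is the shutdown price.
ATC = 54/x + 19 - 12x + 3x^2. Setting dATC/dx = −54/x^2 − 12 + 6x = 0 gives x = 3 (since 6·3^3 − 12·3^2 = 54).
min ATC = 54/3 + 19 − 12·3 + 3·3^2 = £28. That is the break-even price.
Between these two prices the firm operates at a loss; above £28 it earns a profit.

Shutdown price = £7; break-even price = £28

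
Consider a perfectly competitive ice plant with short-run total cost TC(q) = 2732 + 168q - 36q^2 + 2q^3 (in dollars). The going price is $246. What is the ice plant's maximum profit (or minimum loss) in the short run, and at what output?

Profit = -$28 at q = 13

AVC = 168 - 36q + 2q^2 has its minimum $6 at q = 9; price $246 clears that bar, so the firm operates.
MC = 168 - 72q + 6q^2. Setting P = MC and taking the root on the rising branch gives q* = 13.
TR = 246·13 = 3198. TC = 2732 + 494 = 3226. Profit = 3198 − 3226 = -$28.
That loss of $28 beats the $2732 the firm would lose by shutting down; producing recovers $2704 of fixed cost.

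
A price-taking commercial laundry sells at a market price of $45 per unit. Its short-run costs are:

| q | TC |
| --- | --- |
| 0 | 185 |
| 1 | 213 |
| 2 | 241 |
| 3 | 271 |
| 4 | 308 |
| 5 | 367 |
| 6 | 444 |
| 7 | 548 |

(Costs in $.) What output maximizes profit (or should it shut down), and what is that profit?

Profit at each row (π = 45q − TC): q=0: -185; q=1: -168; q=2: -151; q=3: -136; q=4: -128; q=5: -142; q=6: -174; q=7: -233.
Profit is maximized at q = 4. AVC there is 123/4 = $30.75 ≤ P, so producing beats shutting down (which would give -$185).

q = 4; profit = -$128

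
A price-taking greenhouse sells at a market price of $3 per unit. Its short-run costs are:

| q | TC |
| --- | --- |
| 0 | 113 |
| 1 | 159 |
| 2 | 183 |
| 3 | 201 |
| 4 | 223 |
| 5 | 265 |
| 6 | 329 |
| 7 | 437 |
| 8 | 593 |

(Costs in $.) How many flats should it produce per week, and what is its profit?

q = 0 (shut down); profit = -$113

Profit at each row (π = 3q − TC): q=0: -113; q=1: -156; q=2: -177; q=3: -192; q=4: -211; q=5: -250; q=6: -311; q=7: -416; q=8: -569.
Profit is highest at q = 0. Equivalently, the lowest AVC in the table is 110/4 ≈ $27.50 at q = 4, and P = $3 falls below it — price never covers variable cost, so the firm shuts down and loses only its fixed cost.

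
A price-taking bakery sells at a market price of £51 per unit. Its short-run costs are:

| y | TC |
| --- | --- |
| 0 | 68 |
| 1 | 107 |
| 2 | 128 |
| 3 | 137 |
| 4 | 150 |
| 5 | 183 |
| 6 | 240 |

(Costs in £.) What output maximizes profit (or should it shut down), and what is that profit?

Compute π = P·y − TC at each output: y=0: -68; y=1: -56; y=2: -26; y=3: 16; y=4: 54; y=5: 72; y=6: 66.
Profit is maximized at y = 5. AVC there is 115/5 = £23 ≤ P, so producing beats shutting down (which would give -£68).

y = 5; profit = £72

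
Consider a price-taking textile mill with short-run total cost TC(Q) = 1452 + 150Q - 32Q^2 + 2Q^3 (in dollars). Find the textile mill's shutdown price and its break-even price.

Shutdown price = min AVC. AVC = 150 - 32Q + 2Q^2, with vertex at Q = 8 and minimum $22.
ATC = 1452/Q + 150 - 32Q + 2Q^2. Setting dATC/dQ = −1452/Q^2 − 32 + 4Q = 0 gives Q = 11 (since 4·11^3 − 32·11^2 = 1452).
min ATC = 1452/11 + 150 − 32·11 + 2·11^2 = $172. That is the break-even price.
For $22 ≤ P < $172 the firm produces at a loss; below $22 it shuts down.

Shutdown price = $22; break-even price = $172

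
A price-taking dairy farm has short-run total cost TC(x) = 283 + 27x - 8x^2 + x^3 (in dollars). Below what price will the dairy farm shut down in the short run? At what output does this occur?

The firm shuts down when price falls below the minimum of average variable cost. AVC = VC/x = 27 - 8x + x^2.
dAVC/dx = -8 + 2x = 0 gives x = 4. min AVC = 27 - 8·4 + 4^2 = 11.
So the shutdown price is $11.

$11 per unit, at x = 4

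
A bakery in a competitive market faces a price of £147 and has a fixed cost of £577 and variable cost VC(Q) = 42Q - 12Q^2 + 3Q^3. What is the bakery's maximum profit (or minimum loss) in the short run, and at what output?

AVC = 42 - 12Q + 3Q^2; min AVC = £30 at Q = 2. Since P = £147 ≥ min AVC, the firm produces.
MC = 42 - 24Q + 9Q^2. Setting P = MC and taking the root on the rising branch gives Q* = 5.
TR = 147·5 = 735. TC = 577 + 285 = 862. Profit = 735 − 862 = -£127.
By producing, the firm covers all variable cost plus £450 of fixed cost; shutting down would lose the full £577.

Profit = -£127 at Q = 5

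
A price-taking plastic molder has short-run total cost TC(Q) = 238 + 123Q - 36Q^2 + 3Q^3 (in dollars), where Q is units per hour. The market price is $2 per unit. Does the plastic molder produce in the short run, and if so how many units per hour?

Variable cost is VC = 123Q - 36Q^2 + 3Q^3, so AVC = VC/Q = 123 - 36Q + 3Q^2 and MC = dTC/dQ = 123 - 72Q + 9Q^2.
AVC is minimized where dAVC/dQ = -36 + 6Q = 0, at Q = 6; min AVC = 123 - 36·6 + 3·6^2 = $15.
P = $2 lies below min AVC = $15; no output level covers variable cost.
Shutting down limits the loss to fixed cost, $238.

Shut down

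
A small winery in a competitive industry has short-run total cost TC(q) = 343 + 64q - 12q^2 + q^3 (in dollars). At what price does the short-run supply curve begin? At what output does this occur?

$28 per unit, at q = 6

The firm shuts down when price falls below the minimum of average variable cost. AVC = VC/q = 64 - 12q + q^2.
dAVC/dq = -12 + 2q = 0 gives q = 6. min AVC = 64 - 12·6 + 6^2 = 28.
So the shutdown price is $28.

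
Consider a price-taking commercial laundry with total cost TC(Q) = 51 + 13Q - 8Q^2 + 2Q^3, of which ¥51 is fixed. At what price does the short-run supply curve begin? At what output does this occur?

Short-run supply begins at min AVC. From VC = 13Q - 8Q^2 + 2Q^3, AVC = 13 - 8Q + 2Q^2.
dAVC/dQ = -8 + 4Q = 0 gives Q = 2. min AVC = 13 - 8·2 + 2·2^2 = 5.
So the shutdown price is ¥5.

¥5 per unit, at Q = 2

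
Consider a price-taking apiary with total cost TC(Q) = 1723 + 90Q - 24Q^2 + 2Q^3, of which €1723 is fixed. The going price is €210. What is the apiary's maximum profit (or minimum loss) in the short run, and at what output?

Profit = -€123 at Q = 10

AVC = 90 - 24Q + 2Q^2; min AVC = €18 at Q = 6. Since P = €210 ≥ min AVC, the firm produces.
With MC = 90 - 48Q + 6Q^2, P = MC on the upward-sloping part at Q* = 10.
TR = 210·10 = 2100. TC = 1723 + 500 = 2223. Profit = 2100 − 2223 = -€123.
Shutting down would mean losing the fixed cost of €1723, so operating at a loss of €123 is better by €1600.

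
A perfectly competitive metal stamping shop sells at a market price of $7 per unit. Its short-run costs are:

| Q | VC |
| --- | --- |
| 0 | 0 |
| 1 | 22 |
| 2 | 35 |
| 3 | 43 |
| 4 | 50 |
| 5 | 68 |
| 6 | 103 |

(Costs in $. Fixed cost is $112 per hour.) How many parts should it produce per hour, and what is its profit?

Profit at each row (π = 7Q − TC): Q=0: -112; Q=1: -127; Q=2: -133; Q=3: -134; Q=4: -134; Q=5: -145; Q=6: -173.
Profit is highest at Q = 0. Equivalently, the lowest AVC in the table is 50/4 ≈ $12.50 at Q = 4, and P = $7 falls below it — price never covers variable cost, so the firm shuts down and loses only its fixed cost.

Q = 0 (shut down); profit = -$112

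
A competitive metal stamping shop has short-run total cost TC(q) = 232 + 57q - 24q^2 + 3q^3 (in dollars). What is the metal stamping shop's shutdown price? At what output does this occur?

$9 per unit, at q = 4

Short-run supply begins at min AVC. From VC = 57q - 24q^2 + 3q^3, AVC = 57 - 24q + 3q^2.
At the minimum of AVC, MC = AVC. MC = 57 - 48q + 9q^2; setting MC = AVC gives 6q^2 - 24q = 0, so q = 4. min AVC = 9.
So the shutdown price is $9.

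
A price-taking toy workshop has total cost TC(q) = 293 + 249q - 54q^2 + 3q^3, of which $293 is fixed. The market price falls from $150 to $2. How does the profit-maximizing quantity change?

AVC = 249 - 54q + 3q^2, minimized at q = 9 where min AVC = $6. MC = 249 - 108q + 9q^2.
With P = $150 above the shutdown price, P = MC gives q = 11.
At P = $2 < min AVC = $6, price no longer covers variable cost at any output, so the firm shuts down: q = 0.

Output falls from 11 to 0 (the firm shuts down)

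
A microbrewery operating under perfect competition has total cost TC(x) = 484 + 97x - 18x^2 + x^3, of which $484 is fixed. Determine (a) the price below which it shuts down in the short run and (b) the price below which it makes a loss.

Shutdown price = min AVC. AVC = 97 - 18x + x^2, with vertex at x = 9 and minimum $16.
ATC = 484/x + 97 - 18x + x^2. Setting dATC/dx = −484/x^2 − 18 + 2x = 0 gives x = 11 (since 2·11^3 − 18·11^2 = 484).
min ATC = 484/11 + 97 − 18·11 + 11^2 = $64. That is the break-even price.
For $16 ≤ P < $64 the firm produces at a loss; below $16 it shuts down.

Shutdown price = $16; break-even price = $64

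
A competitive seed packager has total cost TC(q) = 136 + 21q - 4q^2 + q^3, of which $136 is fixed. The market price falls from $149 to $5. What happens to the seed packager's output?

AVC = 21 - 4q + q^2, minimized at q = 2 where min AVC = $17. MC = 21 - 8q + 3q^2.
At P = $149 ≥ min AVC, set P = MC on the rising branch: q = 8.
At P = $5 < min AVC = $17, price no longer covers variable cost at any output, so the firm shuts down: q = 0.

Output falls from 8 to 0 (the firm shuts down)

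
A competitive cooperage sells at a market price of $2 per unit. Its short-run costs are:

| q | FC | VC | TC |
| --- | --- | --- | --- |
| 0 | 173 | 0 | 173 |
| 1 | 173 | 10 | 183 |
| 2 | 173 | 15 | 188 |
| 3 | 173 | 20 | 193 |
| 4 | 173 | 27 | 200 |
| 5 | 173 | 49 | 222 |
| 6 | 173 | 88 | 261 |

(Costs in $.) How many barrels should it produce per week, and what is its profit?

Profit at each row (π = 2q − TC): q=0: -173; q=1: -181; q=2: -184; q=3: -187; q=4: -192; q=5: -212; q=6: -249.
Profit is highest at q = 0. Equivalently, the lowest AVC in the table is 20/3 ≈ $6.67 at q = 3, and P = $2 falls below it — price never covers variable cost, so the firm shuts down and loses only its fixed cost.

q = 0 (shut down); profit = -$173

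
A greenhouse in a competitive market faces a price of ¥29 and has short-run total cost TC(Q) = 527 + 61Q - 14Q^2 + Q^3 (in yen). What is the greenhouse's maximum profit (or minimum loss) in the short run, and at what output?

AVC = 61 - 14Q + Q^2; min AVC = ¥12 at Q = 7. Since P = ¥29 ≥ min AVC, the firm produces.
MC = 61 - 28Q + 3Q^2. Setting P = MC and taking the root on the rising branch gives Q* = 8.
TR = 29·8 = 232. TC = 527 + 104 = 631. Profit = 232 − 631 = -¥399.
That loss of ¥399 beats the ¥527 the firm would lose by shutting down; producing recovers ¥128 of fixed cost.

Profit = -¥399 at Q = 8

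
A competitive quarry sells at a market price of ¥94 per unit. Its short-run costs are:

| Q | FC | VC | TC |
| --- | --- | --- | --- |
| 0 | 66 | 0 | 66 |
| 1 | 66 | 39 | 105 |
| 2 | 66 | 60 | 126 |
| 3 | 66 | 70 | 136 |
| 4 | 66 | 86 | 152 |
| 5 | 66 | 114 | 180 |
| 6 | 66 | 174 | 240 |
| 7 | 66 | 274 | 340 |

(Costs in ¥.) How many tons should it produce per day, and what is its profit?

Compute π = P·Q − TC at each output: Q=0: -66; Q=1: -11; Q=2: 62; Q=3: 146; Q=4: 224; Q=5: 290; Q=6: 324; Q=7: 318.
Profit is maximized at Q = 6. AVC there is 174/6 = ¥29 ≤ P, so producing beats shutting down (which would give -¥66).

Q = 6; profit = ¥324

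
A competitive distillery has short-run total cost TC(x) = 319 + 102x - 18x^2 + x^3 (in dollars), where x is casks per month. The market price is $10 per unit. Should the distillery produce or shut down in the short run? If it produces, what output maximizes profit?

Variable cost is VC = 102x - 18x^2 + x^3, so AVC = VC/x = 102 - 18x + x^2 and MC = dTC/dx = 102 - 36x + 3x^2.
AVC is minimized where dAVC/dx = -18 + 2x = 0, at x = 9; min AVC = 102 - 18·9 + 9^2 = $21.
With P < min AVC ($10 < $21), every unit sold adds to the loss.
Shutting down limits the loss to fixed cost, $319.

Shut down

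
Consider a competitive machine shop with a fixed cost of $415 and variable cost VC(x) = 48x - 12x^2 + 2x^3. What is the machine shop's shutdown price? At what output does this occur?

The firm shuts down when price falls below the minimum of average variable cost. AVC = VC/x = 48 - 12x + 2x^2.
dAVC/dx = -12 + 4x = 0 gives x = 3. min AVC = 48 - 12·3 + 2·3^2 = 30.
The firm shuts down for any P below $30.

$30 per unit, at x = 3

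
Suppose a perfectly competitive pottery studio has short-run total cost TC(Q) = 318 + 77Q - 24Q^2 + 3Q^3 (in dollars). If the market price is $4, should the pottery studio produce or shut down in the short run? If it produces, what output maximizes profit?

From TC, MC = TC'(Q) = 77 - 48Q + 9Q^2 and AVC = VC/Q = 77 - 24Q + 3Q^2.
The AVC parabola has its vertex at Q = 24/6 = 4, where AVC = 77 - 24·4 + 3·4^2 = $29.
Since P = $4 < min AVC = $29, price fails to cover variable cost at any output.
The firm minimizes its loss by shutting down and losing only its fixed cost of $318.

Shut down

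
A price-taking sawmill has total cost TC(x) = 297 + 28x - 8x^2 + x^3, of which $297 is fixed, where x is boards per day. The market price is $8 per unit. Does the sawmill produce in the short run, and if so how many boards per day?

Shut down

Variable cost is VC = 28x - 8x^2 + x^3, so AVC = VC/x = 28 - 8x + x^2 and MC = dTC/dx = 28 - 16x + 3x^2.
AVC hits its minimum where MC = AVC, at x = 4, giving min AVC = 28 - 8·4 + 4^2 = $12.
P = $8 lies below min AVC = $12; no output level covers variable cost.
The firm minimizes its loss by shutting down and losing only its fixed cost of $297.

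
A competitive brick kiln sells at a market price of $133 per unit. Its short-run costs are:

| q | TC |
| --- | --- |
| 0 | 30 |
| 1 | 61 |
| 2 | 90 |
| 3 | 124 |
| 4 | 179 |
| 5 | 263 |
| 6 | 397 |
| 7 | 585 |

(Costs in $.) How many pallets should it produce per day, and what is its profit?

Compute π = P·q − TC at each output: q=0: -30; q=1: 72; q=2: 176; q=3: 275; q=4: 353; q=5: 402; q=6: 401; q=7: 346.
Profit is maximized at q = 5. AVC there is 233/5 = $46.60 ≤ P, so producing beats shutting down (which would give -$30).

q = 5; profit = $402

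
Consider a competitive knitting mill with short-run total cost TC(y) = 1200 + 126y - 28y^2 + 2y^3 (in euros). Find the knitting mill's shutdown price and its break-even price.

Shutdown price = min AVC. AVC = 126 - 28y + 2y^2, with vertex at y = 7 and minimum €28.
ATC = 1200/y + 126 - 28y + 2y^2. Setting dATC/dy = −1200/y^2 − 28 + 4y = 0 gives y = 10 (since 4·10^3 − 28·10^2 = 1200).
min ATC = 1200/10 + 126 − 28·10 + 2·10^2 = €166. That is the break-even price.
For €28 ≤ P < €166 the firm produces at a loss; below €28 it shuts down.

Shutdown price = €28; break-even price = €166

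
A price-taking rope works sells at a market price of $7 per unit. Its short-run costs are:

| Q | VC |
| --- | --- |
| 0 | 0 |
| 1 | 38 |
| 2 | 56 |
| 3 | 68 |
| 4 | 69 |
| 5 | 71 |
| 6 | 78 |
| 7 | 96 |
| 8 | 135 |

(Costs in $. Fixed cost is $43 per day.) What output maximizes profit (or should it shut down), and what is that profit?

Compute π = P·Q − TC at each output: Q=0: -43; Q=1: -74; Q=2: -85; Q=3: -90; Q=4: -84; Q=5: -79; Q=6: -79; Q=7: -90; Q=8: -122.
Profit is highest at Q = 0. Equivalently, the lowest AVC in the table is 78/6 ≈ $13 at Q = 6, and P = $7 falls below it — price never covers variable cost, so the firm shuts down and loses only its fixed cost.

Q = 0 (shut down); profit = -$43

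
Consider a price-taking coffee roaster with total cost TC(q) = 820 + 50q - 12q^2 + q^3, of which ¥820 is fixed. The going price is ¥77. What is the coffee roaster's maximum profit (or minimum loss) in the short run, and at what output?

AVC = 50 - 12q + q^2 has its minimum ¥14 at q = 6; price ¥77 clears that bar, so the firm operates.
With MC = 50 - 24q + 3q^2, P = MC on the upward-sloping part at q* = 9.
TR = 77·9 = 693. TC = 820 + 207 = 1027. Profit = 693 − 1027 = -¥334.
Shutting down would mean losing the fixed cost of ¥820, so operating at a loss of ¥334 is better by ¥486.

Profit = -¥334 at q = 9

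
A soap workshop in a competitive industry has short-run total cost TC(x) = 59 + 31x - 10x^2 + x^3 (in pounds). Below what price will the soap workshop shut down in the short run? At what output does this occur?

£6 per unit, at x = 5

The firm shuts down when price falls below the minimum of average variable cost. AVC = VC/x = 31 - 10x + x^2.
dAVC/dx = -10 + 2x = 0 gives x = 5. min AVC = 31 - 10·5 + 5^2 = 6.
For P < £6 the firm produces nothing.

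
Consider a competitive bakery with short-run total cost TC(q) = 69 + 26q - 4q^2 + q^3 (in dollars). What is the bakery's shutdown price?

The firm shuts down when price falls below the minimum of average variable cost. AVC = VC/q = 26 - 4q + q^2.
At the minimum of AVC, MC = AVC. MC = 26 - 8q + 3q^2; setting MC = AVC gives 2q^2 - 4q = 0, so q = 2. min AVC = 22.
So the shutdown price is $22.

$22 per unit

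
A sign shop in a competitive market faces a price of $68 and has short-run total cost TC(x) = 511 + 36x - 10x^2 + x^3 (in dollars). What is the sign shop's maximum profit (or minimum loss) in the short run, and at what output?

AVC = 36 - 10x + x^2 has its minimum $11 at x = 5; price $68 clears that bar, so the firm operates.
MC = 36 - 20x + 3x^2. Setting P = MC and taking the root on the rising branch gives x* = 8.
TR = 68·8 = 544. TC = 511 + 160 = 671. Profit = 544 − 671 = -$127.
That loss of $127 beats the $511 the firm would lose by shutting down; producing recovers $384 of fixed cost.

Profit = -$127 at x = 8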